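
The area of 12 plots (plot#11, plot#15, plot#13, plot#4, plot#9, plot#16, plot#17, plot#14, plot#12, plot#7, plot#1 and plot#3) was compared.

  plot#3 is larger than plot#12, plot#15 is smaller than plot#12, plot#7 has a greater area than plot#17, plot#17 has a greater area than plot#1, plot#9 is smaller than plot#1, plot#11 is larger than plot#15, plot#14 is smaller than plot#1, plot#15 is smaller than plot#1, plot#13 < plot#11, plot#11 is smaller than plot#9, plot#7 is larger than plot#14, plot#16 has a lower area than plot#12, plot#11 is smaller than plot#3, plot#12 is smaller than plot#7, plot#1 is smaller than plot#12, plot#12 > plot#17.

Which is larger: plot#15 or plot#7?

plot#7

plot#15 < plot#11 < plot#9 < plot#1 < plot#17 < plot#12 < plot#7, by transitivity through plot#11, plot#9, plot#1, plot#17, plot#12.
So plot#15 < plot#7; plot#7 is the larger of the two.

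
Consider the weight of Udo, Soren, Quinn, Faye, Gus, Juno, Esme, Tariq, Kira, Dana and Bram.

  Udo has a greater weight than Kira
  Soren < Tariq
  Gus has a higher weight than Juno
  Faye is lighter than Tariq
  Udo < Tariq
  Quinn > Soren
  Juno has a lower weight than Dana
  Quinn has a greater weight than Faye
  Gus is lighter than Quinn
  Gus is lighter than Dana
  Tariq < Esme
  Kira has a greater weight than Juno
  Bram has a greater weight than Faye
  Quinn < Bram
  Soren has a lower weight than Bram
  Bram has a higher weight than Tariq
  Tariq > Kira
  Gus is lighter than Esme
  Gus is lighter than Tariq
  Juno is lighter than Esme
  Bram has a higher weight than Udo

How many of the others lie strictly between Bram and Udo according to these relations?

1

The relations place Udo below Bram. An element lies strictly between them when it is forced above Udo and also forced below Bram.
Above Udo: {Tariq, Esme}. Below Bram: {Juno, Gus, Soren, Kira, Faye, Tariq, Quinn}.
Intersection: {Tariq} — 1.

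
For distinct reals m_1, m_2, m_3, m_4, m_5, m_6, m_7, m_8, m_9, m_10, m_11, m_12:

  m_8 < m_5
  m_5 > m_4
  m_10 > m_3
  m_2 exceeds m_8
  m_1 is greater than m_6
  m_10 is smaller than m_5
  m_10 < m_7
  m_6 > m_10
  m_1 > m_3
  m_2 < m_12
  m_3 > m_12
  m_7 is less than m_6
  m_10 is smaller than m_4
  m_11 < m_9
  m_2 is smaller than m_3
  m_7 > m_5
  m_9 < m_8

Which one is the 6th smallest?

m_3

Piecing the relations together gives one ordering: m_11 < m_9 < m_8 < m_2 < m_12 < m_3 < m_10 < m_4 < m_5 < m_7 < m_6 < m_1.
Counting 6 from the smallest end gives m_3.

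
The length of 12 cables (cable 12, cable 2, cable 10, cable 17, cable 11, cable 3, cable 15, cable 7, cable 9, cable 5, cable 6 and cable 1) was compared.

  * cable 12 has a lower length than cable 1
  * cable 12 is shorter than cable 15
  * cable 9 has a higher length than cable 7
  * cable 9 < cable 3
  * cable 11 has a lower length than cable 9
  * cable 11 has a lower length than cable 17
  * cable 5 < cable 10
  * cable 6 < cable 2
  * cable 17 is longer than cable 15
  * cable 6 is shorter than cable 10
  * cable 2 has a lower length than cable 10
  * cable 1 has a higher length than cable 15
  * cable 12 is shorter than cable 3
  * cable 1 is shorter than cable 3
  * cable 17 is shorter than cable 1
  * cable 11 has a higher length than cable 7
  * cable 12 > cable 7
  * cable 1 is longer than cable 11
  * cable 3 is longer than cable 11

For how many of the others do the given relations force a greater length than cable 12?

The elements the relations force above cable 12 are cable 15, cable 17, cable 1, cable 3 — no chain reaches any other.
That is 4.

4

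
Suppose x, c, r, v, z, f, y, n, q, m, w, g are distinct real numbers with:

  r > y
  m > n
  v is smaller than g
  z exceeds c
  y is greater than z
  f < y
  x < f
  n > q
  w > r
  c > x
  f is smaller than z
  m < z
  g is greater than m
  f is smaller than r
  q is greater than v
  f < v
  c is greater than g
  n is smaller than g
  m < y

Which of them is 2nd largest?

Chaining the given pairs: x < f < v < q < n < m < g < c < z < y < r < w.
Counting 2 from the largest end gives r.

r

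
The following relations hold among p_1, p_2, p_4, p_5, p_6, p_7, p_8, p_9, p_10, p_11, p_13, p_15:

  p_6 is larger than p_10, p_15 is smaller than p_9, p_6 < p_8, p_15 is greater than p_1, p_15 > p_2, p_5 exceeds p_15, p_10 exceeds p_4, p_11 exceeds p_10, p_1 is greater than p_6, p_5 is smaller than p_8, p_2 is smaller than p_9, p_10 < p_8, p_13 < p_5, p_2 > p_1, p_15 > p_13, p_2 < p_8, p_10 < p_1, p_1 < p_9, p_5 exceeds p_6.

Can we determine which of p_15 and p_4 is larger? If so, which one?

p_15

The relevant relations are p_4 < p_10; p_10 < p_6; p_6 < p_1; p_1 < p_2; p_2 < p_15.
Chaining these gives p_4 < p_10 < p_6 < p_1 < p_2 < p_15.
So p_15 is larger.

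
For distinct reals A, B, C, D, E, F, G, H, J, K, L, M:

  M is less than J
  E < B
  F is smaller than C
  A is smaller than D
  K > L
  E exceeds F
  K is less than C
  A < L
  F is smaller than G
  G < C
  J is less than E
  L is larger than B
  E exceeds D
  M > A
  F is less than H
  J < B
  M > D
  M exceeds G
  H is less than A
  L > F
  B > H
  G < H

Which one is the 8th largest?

D

Chaining the given pairs: F < G < H < A < D < M < J < E < B < L < K < C.
The 8th largest is D.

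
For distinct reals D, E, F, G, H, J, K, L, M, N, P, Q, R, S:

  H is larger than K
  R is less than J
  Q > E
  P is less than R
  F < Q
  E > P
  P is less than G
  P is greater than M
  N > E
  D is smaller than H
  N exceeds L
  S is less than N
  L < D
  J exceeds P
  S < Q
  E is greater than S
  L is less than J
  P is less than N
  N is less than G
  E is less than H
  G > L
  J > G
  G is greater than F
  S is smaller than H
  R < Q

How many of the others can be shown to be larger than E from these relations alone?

From E the given relations immediately reach H, Q, N.
From those, G — 4 in total.
From those, J — 5 in total.
No other element is forced above E by the given relations, so the count is 5.

5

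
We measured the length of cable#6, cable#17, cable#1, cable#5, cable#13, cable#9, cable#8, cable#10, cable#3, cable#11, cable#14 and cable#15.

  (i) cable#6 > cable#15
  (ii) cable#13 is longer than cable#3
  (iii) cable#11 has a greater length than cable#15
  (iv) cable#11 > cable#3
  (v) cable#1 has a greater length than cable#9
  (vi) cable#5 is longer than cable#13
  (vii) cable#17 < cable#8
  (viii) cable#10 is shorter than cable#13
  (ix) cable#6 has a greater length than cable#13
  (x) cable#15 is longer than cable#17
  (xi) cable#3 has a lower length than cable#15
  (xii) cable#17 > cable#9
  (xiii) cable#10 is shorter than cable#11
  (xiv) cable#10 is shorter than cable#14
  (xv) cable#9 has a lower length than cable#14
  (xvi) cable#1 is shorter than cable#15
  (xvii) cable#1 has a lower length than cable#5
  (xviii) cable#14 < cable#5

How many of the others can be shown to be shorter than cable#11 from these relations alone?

Directly below cable#11: cable#3, cable#10, cable#15.
One step further: cable#17, cable#1 (5 so far).
One step further: cable#9 (6 so far).
No other element is forced below cable#11 by the given relations, so the count is 6.

6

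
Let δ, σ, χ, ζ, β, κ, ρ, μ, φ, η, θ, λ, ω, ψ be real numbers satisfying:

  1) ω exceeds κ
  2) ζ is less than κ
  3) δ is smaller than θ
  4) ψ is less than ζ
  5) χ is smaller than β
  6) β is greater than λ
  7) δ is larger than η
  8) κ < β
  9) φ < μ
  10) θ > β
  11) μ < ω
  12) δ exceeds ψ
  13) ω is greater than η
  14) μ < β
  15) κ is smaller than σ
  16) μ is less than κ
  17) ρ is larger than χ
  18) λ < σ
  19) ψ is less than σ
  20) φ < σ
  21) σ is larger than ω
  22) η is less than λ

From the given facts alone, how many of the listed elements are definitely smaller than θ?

From θ the given relations immediately reach β, δ.
From those, χ, η, ψ, μ, κ, λ — 8 in total.
From those, φ, ζ — 10 in total.
No other element is forced below θ by the given relations, so the count is 10.

10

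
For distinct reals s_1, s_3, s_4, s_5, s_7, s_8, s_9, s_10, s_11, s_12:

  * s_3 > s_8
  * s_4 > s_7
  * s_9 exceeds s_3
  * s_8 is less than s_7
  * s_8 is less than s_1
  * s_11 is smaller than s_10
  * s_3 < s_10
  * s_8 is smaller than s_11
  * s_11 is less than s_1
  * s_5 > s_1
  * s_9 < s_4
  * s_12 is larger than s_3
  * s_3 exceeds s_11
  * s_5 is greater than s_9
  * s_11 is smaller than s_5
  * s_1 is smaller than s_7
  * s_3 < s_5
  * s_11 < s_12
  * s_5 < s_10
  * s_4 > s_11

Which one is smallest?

Chaining upward from s_8: directly above it, s_11, s_3, s_1, s_7; then s_9, s_12, s_4, s_5, s_10.
That covers every other element, and nothing is given below s_8, so s_8 is the smallest.

s_8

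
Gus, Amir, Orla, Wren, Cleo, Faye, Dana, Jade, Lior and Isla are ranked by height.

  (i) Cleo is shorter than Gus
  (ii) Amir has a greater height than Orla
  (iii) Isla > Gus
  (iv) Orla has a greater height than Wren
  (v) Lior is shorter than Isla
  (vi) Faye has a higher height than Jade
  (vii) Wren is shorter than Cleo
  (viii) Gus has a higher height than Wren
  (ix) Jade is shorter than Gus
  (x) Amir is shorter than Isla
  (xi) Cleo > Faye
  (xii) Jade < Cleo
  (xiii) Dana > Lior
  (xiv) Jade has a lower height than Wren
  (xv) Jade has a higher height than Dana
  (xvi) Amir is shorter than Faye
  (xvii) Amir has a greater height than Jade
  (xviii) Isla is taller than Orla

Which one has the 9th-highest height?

Dana

Chaining the given pairs: Lior < Dana < Jade < Wren < Orla < Amir < Faye < Cleo < Gus < Isla.
The 9th largest is Dana.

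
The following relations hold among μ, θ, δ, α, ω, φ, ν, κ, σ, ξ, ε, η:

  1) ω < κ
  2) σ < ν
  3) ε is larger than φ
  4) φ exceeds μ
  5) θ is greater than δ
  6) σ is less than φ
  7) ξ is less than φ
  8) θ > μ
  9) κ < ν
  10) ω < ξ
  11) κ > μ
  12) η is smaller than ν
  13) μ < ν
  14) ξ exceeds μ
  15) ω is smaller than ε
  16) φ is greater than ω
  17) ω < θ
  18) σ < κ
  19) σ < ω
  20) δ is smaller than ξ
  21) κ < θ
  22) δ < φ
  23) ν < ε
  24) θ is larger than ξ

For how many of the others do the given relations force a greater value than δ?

4

From δ the given relations immediately reach ξ, φ, θ.
From those, ε — 4 in total.
No other element is forced above δ by the given relations, so the count is 4.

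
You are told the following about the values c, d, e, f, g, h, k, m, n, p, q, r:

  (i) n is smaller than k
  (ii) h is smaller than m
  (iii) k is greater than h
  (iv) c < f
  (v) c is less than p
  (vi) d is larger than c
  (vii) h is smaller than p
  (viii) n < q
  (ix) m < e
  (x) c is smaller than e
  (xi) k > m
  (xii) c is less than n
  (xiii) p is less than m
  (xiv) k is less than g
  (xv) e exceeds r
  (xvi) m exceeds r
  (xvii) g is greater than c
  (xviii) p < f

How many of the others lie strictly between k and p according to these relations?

1

The relations place p below k. An element lies strictly between them when it is forced above p and also forced below k.
Above p: {f, m, e, g}. Below k: {r, h, c, m, n}.
Intersection: {m} — 1.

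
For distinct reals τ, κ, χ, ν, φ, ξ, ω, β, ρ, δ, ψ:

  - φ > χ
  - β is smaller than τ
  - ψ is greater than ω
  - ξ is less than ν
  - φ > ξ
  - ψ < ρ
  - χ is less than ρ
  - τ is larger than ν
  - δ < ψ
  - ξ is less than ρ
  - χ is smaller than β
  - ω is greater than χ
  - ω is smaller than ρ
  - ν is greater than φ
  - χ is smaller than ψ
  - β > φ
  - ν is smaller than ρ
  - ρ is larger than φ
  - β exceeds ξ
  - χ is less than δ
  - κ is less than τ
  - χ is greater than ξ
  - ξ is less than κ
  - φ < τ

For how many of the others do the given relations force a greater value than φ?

4

The elements the relations force above φ are β, ν, ρ, τ — no chain reaches any other.
That is 4.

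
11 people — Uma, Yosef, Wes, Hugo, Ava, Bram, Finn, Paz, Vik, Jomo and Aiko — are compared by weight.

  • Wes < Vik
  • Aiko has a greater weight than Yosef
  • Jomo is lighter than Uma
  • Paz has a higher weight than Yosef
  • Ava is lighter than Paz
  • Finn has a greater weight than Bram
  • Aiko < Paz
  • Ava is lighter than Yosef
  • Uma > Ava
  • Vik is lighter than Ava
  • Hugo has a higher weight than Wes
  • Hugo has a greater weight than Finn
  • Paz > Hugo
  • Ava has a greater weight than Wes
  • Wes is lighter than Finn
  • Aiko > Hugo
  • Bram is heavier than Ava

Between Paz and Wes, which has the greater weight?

Wes < Vik < Ava < Bram < Finn < Hugo < Aiko < Paz, by transitivity through Vik, Ava, Bram, Finn, Hugo, Aiko.
So Wes < Paz; Paz is the heavier of the two.

Paz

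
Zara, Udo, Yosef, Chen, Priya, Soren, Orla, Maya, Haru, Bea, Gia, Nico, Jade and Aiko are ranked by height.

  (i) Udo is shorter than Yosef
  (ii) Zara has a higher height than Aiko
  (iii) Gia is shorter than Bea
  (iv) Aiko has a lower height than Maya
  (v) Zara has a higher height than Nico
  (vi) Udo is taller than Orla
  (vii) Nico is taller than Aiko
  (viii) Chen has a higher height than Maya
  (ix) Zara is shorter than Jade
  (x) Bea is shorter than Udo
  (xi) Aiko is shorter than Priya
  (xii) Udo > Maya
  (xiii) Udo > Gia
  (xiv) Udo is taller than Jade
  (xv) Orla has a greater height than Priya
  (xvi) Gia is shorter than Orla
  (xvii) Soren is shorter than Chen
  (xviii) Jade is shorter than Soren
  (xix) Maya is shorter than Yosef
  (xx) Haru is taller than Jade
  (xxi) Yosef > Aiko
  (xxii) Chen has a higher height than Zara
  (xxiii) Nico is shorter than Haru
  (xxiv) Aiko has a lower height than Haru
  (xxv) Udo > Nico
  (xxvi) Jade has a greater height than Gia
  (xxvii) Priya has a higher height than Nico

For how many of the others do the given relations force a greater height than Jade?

5

The elements the relations force above Jade are Soren, Udo, Chen, Yosef, Haru — no chain reaches any other.
That is 5.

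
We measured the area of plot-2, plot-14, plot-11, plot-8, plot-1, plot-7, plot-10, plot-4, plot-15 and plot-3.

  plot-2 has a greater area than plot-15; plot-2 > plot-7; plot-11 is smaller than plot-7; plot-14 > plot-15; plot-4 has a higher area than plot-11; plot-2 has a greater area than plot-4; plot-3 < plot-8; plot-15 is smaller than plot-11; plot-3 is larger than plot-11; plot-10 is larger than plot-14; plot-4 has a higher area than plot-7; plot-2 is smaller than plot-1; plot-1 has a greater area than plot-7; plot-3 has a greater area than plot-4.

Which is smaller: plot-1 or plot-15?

plot-15 < plot-11 < plot-7 < plot-4 < plot-2 < plot-1, by transitivity through plot-11, plot-7, plot-4, plot-2.
So plot-15 < plot-1; plot-15 is the smaller of the two.

plot-15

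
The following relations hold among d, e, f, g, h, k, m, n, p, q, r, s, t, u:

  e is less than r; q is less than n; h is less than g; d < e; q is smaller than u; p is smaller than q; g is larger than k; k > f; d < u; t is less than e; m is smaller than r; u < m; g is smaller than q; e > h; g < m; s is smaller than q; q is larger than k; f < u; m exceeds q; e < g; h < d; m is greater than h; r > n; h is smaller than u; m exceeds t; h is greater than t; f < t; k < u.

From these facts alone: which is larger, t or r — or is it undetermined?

r

The relevant relations are t < h; h < d; d < e; e < g; g < q; q < m; m < r.
Together: t < h < d < e < g < q < m < r.
So r is larger.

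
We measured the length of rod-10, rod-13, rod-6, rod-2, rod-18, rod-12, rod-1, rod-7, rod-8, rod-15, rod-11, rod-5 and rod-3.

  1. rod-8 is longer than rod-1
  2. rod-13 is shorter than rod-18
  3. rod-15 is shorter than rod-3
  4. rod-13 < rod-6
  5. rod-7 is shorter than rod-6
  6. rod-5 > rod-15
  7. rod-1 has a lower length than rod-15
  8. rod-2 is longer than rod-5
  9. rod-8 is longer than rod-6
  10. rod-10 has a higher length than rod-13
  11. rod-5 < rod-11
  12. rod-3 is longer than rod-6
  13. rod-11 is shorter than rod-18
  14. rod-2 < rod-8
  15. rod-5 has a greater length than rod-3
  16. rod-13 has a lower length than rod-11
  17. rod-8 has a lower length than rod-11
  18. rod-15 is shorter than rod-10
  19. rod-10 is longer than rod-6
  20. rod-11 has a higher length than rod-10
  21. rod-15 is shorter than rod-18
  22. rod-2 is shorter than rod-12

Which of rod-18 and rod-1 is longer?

rod-1 < rod-15 and rod-15 < rod-3 give rod-1 < rod-3.
Then rod-3 < rod-5 extends the chain to rod-5.
With rod-5 < rod-2: rod-1 < rod-15 < rod-3 < rod-5 < rod-2.
With rod-2 < rod-8: rod-1 < rod-15 < rod-3 < rod-5 < rod-2 < rod-8.
Then rod-8 < rod-11 extends the chain to rod-11.
With rod-11 < rod-18: rod-1 < rod-15 < rod-3 < rod-5 < rod-2 < rod-8 < rod-11 < rod-18.
So rod-1 < rod-18; rod-18 is the longer of the two.

rod-18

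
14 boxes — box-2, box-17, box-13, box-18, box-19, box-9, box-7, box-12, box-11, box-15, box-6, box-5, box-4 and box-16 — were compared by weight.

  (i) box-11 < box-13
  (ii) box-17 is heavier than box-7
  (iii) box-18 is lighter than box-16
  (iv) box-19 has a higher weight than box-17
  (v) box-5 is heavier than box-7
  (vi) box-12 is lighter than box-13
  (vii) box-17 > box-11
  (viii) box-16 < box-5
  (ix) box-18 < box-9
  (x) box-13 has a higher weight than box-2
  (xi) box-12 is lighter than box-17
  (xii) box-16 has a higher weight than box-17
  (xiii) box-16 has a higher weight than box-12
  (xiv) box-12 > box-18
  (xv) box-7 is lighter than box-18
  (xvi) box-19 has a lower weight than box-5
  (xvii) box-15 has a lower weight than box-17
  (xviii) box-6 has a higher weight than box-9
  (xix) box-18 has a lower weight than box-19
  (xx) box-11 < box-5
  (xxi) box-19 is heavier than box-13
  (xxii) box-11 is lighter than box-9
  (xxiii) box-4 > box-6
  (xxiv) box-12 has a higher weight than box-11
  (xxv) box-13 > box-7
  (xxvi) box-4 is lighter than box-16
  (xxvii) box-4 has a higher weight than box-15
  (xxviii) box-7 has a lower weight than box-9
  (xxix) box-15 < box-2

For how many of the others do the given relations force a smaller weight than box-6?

From box-6 the given relations immediately reach box-9.
From those, box-7, box-18, box-11 — 4 in total.
No other element is forced below box-6 by the given relations, so the count is 4.

4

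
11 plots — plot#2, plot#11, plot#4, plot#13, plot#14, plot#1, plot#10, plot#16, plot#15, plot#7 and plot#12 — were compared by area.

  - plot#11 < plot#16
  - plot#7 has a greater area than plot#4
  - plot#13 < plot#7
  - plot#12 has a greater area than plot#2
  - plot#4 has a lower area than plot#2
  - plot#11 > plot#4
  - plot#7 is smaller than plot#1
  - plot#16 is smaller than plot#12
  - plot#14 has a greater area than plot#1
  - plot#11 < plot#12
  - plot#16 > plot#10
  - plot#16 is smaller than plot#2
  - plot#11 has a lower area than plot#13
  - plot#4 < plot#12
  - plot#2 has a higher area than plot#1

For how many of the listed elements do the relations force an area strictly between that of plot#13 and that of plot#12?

Chaining upward from plot#13 reaches: plot#7, plot#1, plot#14, plot#2.
Chaining downward from plot#12 reaches: plot#4, plot#11, plot#10, plot#7, plot#1, plot#16, plot#2.
Strictly between plot#13 and plot#12 are those in both lists: plot#7, plot#1, plot#2 — 3 elements.

3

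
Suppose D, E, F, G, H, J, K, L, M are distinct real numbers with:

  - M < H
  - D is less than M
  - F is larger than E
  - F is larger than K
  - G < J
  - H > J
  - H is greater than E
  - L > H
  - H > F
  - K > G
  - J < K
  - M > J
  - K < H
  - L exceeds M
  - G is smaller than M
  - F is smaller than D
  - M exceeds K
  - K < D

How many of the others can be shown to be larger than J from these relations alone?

From J the given relations immediately reach K, M, H.
From those, F, D, L — 6 in total.
No other element is forced above J by the given relations, so the count is 6.

6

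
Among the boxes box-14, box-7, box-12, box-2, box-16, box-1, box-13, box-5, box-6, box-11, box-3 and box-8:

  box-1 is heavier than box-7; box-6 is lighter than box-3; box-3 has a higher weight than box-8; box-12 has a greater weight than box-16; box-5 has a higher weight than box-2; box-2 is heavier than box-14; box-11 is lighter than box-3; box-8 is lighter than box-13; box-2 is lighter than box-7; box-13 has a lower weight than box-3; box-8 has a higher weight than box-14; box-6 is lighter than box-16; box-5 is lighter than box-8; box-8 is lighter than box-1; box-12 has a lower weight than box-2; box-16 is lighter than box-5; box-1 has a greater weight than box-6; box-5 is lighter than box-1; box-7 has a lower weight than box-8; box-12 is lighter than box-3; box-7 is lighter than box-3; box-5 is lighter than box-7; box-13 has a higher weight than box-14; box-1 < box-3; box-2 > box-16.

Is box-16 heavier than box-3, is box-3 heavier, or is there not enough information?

box-16 < box-12 and box-12 < box-2 give box-16 < box-2.
With box-2 < box-5: box-16 < box-12 < box-2 < box-5.
Then box-5 < box-7 extends the chain to box-7.
With box-7 < box-8: box-16 < box-12 < box-2 < box-5 < box-7 < box-8.
With box-8 < box-13: box-16 < box-12 < box-2 < box-5 < box-7 < box-8 < box-13.
With box-13 < box-3: box-16 < box-12 < box-2 < box-5 < box-7 < box-8 < box-13 < box-3.
So box-3 is heavier.

box-3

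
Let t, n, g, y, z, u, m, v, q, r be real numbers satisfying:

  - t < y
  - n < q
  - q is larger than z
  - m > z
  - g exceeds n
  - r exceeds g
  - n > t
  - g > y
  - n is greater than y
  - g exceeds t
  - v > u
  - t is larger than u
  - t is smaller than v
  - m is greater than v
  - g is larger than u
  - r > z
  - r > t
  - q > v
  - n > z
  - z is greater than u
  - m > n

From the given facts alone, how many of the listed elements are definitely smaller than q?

From q the given relations immediately reach v, z, n.
From those, u, t, y — 6 in total.
Nothing else is reachable below q; 6 in all.

6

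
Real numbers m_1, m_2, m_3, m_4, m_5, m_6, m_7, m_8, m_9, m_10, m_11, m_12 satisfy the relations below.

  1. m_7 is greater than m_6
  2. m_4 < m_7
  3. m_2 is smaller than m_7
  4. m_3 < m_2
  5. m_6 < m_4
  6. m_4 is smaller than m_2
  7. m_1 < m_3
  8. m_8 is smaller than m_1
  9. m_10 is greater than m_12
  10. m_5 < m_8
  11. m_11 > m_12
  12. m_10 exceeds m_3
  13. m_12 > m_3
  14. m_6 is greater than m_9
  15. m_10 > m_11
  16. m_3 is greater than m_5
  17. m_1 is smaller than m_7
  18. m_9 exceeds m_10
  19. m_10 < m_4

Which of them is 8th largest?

The consecutive relations fix a unique order: m_5 < m_8 < m_1 < m_3 < m_12 < m_11 < m_10 < m_9 < m_6 < m_4 < m_2 < m_7.
The 8th largest is m_12.

m_12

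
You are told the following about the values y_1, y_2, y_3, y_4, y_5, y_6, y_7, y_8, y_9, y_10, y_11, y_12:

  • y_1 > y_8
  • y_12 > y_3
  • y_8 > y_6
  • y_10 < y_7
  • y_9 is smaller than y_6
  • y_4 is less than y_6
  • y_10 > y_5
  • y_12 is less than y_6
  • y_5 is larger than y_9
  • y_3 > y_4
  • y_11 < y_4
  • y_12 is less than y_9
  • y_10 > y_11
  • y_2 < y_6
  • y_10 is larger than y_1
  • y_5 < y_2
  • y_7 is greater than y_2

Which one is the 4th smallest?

The consecutive relations fix a unique order: y_11 < y_4 < y_3 < y_12 < y_9 < y_5 < y_2 < y_6 < y_8 < y_1 < y_10 < y_7.
The 4th smallest is y_12.

y_12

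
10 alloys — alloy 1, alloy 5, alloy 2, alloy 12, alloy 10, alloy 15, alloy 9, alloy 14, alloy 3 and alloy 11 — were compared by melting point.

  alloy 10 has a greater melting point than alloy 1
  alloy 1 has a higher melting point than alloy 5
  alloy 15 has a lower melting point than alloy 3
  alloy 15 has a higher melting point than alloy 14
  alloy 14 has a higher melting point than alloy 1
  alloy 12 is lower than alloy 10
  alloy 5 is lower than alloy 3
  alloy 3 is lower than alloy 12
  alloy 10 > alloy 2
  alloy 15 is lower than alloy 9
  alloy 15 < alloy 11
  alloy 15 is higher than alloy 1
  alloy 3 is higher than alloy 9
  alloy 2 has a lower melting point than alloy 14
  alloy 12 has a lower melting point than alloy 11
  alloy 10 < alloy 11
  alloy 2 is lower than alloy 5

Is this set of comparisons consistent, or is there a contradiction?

Every relation is compatible with alloy 2 < alloy 5 < alloy 1 < alloy 14 < alloy 15 < alloy 9 < alloy 3 < alloy 12 < alloy 10 < alloy 11; the set is consistent.

consistent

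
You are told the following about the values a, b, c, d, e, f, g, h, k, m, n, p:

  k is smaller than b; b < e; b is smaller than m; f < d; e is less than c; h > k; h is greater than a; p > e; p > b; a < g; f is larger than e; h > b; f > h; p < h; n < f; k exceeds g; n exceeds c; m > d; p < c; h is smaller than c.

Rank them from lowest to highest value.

Nothing is placed below a, so it is least; from there a < g; g < k; k < b; b < e; e < p; p < h; h < c; c < n; n < f; f < d; d < m, each given directly.

a < g < k < b < e < p < h < c < n < f < d < m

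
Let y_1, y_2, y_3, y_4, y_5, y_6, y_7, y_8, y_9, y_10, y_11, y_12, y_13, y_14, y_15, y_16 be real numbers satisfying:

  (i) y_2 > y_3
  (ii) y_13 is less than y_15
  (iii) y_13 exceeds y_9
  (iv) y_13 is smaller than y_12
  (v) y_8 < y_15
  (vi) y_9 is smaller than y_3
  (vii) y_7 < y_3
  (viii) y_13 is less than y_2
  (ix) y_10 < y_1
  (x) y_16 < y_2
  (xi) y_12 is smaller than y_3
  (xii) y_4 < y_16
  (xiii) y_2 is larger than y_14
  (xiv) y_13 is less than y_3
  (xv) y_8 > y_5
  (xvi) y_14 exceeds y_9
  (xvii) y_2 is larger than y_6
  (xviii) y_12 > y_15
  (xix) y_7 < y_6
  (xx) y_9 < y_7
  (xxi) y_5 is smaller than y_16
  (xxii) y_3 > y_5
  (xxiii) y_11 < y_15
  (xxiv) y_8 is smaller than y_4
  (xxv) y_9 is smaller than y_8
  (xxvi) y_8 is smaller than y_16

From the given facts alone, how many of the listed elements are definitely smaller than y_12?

From y_12 the given relations immediately reach y_13, y_15.
From those, y_9, y_11, y_8 — 5 in total.
From those, y_5 — 6 in total.
Nothing else is reachable below y_12; 6 in all.

6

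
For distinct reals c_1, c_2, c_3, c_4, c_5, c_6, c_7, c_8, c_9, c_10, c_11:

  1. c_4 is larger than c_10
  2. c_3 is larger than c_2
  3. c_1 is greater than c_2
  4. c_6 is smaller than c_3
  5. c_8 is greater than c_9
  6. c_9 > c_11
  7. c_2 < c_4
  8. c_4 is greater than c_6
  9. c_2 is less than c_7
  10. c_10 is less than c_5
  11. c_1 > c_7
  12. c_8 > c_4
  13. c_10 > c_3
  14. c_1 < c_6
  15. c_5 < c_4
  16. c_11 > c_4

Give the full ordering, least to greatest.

The consecutive links are each given: c_2 < c_7; c_7 < c_1; c_1 < c_6; c_6 < c_3; c_3 < c_10; c_10 < c_5; c_5 < c_4; c_4 < c_11; c_11 < c_9; c_9 < c_8.

c_2 < c_7 < c_1 < c_6 < c_3 < c_10 < c_5 < c_4 < c_11 < c_9 < c_8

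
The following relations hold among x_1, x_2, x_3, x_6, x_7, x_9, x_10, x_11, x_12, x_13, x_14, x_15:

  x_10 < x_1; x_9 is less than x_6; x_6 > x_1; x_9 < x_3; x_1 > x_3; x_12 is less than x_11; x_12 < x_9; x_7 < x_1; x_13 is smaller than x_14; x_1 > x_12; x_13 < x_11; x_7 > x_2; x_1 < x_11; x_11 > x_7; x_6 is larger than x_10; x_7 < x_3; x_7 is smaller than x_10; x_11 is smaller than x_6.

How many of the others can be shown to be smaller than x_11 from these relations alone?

The elements the relations force below x_11 are x_12, x_2, x_7, x_13, x_10, x_9, x_3, x_1 — no chain reaches any other.
That is 8.

8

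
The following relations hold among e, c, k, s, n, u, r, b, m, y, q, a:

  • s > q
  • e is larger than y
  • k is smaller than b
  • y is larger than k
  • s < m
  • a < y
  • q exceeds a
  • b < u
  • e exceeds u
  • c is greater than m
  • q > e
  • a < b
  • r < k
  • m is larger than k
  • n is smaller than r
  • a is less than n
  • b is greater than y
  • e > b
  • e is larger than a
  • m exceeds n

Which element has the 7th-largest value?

b

Piecing the relations together gives one ordering: a < n < r < k < y < b < u < e < q < s < m < c.
Counting 7 from the largest end gives b.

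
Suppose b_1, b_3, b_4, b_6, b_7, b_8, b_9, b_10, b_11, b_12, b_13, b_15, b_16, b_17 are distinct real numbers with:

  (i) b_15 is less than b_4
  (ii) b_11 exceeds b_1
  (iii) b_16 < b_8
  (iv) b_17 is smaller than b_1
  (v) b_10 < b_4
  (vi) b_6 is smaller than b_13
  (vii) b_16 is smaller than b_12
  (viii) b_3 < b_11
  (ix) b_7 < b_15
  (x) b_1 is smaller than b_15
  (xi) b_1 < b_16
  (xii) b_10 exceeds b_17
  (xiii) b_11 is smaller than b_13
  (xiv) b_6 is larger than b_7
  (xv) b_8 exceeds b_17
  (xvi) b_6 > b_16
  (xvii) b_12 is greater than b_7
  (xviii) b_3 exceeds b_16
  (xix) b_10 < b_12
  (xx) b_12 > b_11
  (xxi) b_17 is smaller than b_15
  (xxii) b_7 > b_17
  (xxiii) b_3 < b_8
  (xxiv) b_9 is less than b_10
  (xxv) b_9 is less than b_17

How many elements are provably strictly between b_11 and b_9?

4

Chaining upward from b_9 reaches: b_17, b_1, b_16, b_7, b_3, b_10, b_12, b_8, b_6, b_13, b_15, b_4.
Chaining downward from b_11 reaches: b_17, b_1, b_16, b_3.
Strictly between b_9 and b_11 are those in both lists: b_17, b_1, b_16, b_3 — 4 elements.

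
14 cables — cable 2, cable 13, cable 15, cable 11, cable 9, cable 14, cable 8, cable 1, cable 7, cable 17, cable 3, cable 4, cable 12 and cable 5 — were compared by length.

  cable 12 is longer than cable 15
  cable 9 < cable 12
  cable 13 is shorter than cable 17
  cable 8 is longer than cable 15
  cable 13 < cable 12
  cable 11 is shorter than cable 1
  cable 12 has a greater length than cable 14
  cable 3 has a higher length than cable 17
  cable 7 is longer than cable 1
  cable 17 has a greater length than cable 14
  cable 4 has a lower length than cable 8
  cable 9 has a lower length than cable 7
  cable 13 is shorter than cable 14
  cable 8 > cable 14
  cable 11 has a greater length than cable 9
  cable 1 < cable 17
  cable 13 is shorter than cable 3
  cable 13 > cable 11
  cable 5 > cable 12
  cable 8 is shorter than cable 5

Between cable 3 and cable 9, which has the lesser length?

cable 9

cable 9 < cable 11 and cable 11 < cable 13 give cable 9 < cable 13.
With cable 13 < cable 14: cable 9 < cable 11 < cable 13 < cable 14.
With cable 14 < cable 17: cable 9 < cable 11 < cable 13 < cable 14 < cable 17.
With cable 17 < cable 3: cable 9 < cable 11 < cable 13 < cable 14 < cable 17 < cable 3.
So cable 9 < cable 3; cable 9 is the shorter of the two.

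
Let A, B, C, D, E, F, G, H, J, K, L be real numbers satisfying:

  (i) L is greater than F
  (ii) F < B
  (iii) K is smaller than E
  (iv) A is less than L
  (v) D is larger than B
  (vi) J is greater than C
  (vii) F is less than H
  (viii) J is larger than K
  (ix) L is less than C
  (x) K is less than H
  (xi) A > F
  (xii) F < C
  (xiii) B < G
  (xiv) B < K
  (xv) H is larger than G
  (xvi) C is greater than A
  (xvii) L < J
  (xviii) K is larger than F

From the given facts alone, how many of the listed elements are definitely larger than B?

6

The elements the relations force above B are G, D, K, E, H, J — no chain reaches any other.
That is 6.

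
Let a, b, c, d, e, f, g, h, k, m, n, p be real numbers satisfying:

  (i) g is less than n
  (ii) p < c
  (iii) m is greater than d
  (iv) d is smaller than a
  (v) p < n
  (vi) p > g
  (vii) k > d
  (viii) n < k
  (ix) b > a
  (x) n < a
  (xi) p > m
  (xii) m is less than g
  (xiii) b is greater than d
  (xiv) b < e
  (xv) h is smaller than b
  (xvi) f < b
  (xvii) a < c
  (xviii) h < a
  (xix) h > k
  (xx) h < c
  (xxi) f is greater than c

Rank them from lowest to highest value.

d < m < g < p < n < k < h < a < c < f < b < e

The consecutive links are each given: d < m; m < g; g < p; p < n; n < k; k < h; h < a; a < c; c < f; f < b; b < e.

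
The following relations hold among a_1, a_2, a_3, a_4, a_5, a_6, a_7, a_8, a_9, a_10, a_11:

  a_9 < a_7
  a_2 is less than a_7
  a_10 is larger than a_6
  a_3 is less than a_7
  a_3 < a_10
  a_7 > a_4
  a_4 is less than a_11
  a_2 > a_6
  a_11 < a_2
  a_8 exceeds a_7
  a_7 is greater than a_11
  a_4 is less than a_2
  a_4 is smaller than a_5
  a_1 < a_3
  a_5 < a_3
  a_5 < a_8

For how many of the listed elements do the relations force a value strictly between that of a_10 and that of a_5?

1

Chaining upward from a_5 reaches: a_3, a_7, a_8.
Chaining downward from a_10 reaches: a_1, a_4, a_6, a_3.
Strictly between a_5 and a_10 are those in both lists: a_3 — 1 element.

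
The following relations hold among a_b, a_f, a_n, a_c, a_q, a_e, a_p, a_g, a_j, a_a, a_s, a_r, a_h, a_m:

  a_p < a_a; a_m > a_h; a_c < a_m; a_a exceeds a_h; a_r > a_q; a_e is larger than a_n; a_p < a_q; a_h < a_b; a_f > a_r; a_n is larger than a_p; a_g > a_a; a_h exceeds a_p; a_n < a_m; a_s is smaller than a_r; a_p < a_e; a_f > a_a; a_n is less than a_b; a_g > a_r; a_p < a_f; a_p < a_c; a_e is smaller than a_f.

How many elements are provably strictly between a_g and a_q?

The relations place a_q below a_g. An element lies strictly between them when it is forced above a_q and also forced below a_g.
Above a_q: {a_r, a_f}. Below a_g: {a_p, a_h, a_s, a_a, a_r}.
Intersection: {a_r} — 1.

1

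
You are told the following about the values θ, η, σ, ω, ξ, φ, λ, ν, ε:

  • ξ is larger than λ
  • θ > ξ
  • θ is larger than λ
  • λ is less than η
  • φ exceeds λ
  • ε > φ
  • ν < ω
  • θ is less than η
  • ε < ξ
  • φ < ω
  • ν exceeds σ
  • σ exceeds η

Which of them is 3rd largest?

The consecutive relations fix a unique order: λ < φ < ε < ξ < θ < η < σ < ν < ω.
The 3rd largest is σ.

σ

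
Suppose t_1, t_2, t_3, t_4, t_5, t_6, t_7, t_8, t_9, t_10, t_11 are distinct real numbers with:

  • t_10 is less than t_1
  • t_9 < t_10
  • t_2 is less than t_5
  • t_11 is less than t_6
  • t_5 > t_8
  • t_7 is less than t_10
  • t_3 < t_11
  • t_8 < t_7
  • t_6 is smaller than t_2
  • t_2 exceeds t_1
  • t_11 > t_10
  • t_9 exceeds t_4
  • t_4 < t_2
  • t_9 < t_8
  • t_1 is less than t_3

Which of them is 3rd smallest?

Piecing the relations together gives one ordering: t_4 < t_9 < t_8 < t_7 < t_10 < t_1 < t_3 < t_11 < t_6 < t_2 < t_5.
Counting 3 from the smallest end gives t_8.

t_8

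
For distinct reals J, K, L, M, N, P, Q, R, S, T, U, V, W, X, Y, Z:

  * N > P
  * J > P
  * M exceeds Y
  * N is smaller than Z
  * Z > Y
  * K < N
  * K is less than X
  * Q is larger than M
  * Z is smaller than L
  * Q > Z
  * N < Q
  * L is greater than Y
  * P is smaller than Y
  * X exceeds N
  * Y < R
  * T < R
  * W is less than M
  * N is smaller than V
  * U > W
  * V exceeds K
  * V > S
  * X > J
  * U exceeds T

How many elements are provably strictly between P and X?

2

The relations place P below X. An element lies strictly between them when it is forced above P and also forced below X.
Above P: {Y, N, J, V, Z, L, M, R, Q}. Below X: {K, N, J}.
Intersection: {N, J} — 2.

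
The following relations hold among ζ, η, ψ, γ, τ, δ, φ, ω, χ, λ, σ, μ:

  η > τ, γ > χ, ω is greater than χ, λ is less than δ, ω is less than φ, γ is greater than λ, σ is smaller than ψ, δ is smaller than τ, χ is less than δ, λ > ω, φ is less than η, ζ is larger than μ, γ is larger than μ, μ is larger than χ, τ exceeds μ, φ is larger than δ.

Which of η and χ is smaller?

Link the given pairs in sequence: χ < ω; ω < λ; λ < δ; δ < τ; τ < η.
Together: χ < ω < λ < δ < τ < η.
So χ < η; χ is the smaller of the two.

χ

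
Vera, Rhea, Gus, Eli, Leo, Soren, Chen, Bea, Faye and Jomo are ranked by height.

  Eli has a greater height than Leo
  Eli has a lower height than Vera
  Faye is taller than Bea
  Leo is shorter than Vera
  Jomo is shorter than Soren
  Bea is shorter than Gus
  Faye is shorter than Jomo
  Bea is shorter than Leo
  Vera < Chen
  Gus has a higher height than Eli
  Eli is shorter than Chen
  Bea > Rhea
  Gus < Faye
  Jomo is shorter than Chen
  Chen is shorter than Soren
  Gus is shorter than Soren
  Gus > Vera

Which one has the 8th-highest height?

Chaining the given pairs: Rhea < Bea < Leo < Eli < Vera < Gus < Faye < Jomo < Chen < Soren.
The 8th largest is Leo.

Leo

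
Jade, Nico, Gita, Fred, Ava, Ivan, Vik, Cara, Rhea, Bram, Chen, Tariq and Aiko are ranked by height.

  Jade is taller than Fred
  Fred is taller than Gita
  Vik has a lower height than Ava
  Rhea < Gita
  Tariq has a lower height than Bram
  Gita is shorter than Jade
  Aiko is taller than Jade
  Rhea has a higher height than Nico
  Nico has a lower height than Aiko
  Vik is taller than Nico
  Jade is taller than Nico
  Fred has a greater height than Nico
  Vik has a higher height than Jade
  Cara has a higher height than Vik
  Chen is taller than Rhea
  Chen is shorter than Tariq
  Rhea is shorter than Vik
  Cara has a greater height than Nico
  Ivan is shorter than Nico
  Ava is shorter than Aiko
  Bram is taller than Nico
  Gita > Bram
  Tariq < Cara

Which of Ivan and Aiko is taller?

Ivan < Nico < Rhea < Chen < Tariq < Bram < Gita < Fred < Jade < Vik < Ava < Aiko, by transitivity through Nico, Rhea, Chen, Tariq, Bram, Gita, Fred, Jade, Vik, Ava.
So Ivan < Aiko; Aiko is the taller of the two.

Aiko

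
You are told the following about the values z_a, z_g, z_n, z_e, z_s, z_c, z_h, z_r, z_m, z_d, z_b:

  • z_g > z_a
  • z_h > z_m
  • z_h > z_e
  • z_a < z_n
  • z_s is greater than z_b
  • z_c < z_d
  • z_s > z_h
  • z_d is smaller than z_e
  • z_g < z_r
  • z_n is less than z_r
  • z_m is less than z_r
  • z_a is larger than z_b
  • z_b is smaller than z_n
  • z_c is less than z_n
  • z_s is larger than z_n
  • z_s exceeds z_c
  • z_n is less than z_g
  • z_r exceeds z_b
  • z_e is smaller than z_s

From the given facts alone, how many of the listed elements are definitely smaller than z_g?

The elements the relations force below z_g are z_c, z_b, z_a, z_n — no chain reaches any other.
That is 4.

4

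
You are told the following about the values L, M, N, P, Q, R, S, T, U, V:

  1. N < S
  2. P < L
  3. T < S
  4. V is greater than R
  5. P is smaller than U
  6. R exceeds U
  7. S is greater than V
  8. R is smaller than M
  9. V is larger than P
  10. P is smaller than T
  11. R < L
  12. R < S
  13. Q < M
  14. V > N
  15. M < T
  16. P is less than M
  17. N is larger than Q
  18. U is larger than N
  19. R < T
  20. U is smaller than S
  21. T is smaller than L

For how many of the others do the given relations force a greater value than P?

Directly above P: U, M, V, T, L.
One step further: R, S (7 so far).
No other element is forced above P by the given relations, so the count is 7.

7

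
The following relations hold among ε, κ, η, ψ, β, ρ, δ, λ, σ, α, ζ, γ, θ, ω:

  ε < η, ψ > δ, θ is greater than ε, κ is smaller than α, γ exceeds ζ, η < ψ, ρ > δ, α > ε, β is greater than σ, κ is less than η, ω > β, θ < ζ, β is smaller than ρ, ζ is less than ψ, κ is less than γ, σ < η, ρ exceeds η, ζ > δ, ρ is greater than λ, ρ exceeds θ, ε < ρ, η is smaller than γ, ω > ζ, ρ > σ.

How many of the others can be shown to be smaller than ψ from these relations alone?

7

From ψ the given relations immediately reach δ, η, ζ.
From those, ε, σ, κ, θ — 7 in total.
Nothing else is reachable below ψ; 7 in all.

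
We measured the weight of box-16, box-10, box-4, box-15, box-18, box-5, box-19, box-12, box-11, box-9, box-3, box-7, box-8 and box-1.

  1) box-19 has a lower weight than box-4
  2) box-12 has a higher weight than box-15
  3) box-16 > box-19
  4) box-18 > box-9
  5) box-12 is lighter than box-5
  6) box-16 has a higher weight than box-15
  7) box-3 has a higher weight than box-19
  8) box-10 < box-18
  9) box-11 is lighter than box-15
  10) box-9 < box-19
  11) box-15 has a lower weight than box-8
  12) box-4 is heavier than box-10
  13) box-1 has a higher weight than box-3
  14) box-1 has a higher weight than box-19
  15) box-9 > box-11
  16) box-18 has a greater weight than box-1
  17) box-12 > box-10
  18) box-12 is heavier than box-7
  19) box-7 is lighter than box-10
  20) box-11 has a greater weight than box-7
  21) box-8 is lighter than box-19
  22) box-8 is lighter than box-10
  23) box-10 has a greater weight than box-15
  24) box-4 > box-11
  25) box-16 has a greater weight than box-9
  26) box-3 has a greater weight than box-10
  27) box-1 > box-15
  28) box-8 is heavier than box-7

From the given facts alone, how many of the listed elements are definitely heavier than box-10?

6

From box-10 the given relations immediately reach box-3, box-18, box-12, box-4.
From those, box-1, box-5 — 6 in total.
Nothing else is reachable above box-10; 6 in all.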